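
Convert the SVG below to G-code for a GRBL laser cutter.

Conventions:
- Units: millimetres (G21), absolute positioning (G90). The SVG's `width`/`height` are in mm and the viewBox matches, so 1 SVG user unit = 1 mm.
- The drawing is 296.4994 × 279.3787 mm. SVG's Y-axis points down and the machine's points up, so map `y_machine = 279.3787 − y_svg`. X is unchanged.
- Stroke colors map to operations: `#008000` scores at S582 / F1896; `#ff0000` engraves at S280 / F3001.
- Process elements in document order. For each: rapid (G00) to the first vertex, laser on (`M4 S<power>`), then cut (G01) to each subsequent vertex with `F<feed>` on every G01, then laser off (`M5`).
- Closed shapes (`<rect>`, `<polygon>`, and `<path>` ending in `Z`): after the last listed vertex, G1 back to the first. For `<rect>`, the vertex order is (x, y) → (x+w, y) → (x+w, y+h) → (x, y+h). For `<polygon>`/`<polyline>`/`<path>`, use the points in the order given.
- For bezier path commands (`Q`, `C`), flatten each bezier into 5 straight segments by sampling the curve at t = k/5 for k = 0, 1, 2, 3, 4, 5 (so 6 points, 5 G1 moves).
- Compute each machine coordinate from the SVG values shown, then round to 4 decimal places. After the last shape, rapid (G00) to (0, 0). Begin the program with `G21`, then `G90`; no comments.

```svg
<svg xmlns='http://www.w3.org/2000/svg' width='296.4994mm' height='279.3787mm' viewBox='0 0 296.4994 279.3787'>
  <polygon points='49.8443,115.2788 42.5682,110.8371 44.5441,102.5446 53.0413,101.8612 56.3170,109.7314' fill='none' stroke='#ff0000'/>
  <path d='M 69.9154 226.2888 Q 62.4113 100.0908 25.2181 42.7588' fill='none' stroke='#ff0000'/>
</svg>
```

viewBox `0 0 296.4994 279.3787` with mm width/height → 1 unit = 1 mm. Flip: y_m = 279.3787 − y_svg.

**Shape 1** — `<polygon>` regular polygon, stroke `#ff0000` → engrave (S280, F3001). Machine vertices: (49.8443,164.0999) → (42.5682,168.5416) → (44.5441,176.8341) → (53.0413,177.5175) → (56.3170,169.6473) → (49.8443,164.0999). Closed: final G1 returns to the first vertex.

**Shape 2** — `<path>` quadratic bezier, stroke `#ff0000` → engrave (S280, F3001). Control points (SVG): P0=(69.9154,226.2888), P1=(62.4113,100.0908), P2=(25.2181,42.7588); sampled at t=k/5. Machine vertices: (69.9154,53.0899) → (65.7262,100.8145) → (59.1619,143.0297) → (50.2224,179.7357) → (38.9078,210.9325) → (25.2181,236.6199). Open path.

G21
G90
G00 X49.8443 Y164.0999
M4 S280
G01 X42.5682 Y168.5416 F3001
G01 X44.5441 Y176.8341 F3001
G01 X53.0413 Y177.5175 F3001
G01 X56.3170 Y169.6473 F3001
G01 X49.8443 Y164.0999 F3001
M5
G00 X69.9154 Y53.0899
M4 S280
G01 X65.7262 Y100.8145 F3001
G01 X59.1619 Y143.0297 F3001
G01 X50.2224 Y179.7357 F3001
G01 X38.9078 Y210.9325 F3001
G01 X25.2181 Y236.6199 F3001
M5
G00 X0.0000 Y0.0000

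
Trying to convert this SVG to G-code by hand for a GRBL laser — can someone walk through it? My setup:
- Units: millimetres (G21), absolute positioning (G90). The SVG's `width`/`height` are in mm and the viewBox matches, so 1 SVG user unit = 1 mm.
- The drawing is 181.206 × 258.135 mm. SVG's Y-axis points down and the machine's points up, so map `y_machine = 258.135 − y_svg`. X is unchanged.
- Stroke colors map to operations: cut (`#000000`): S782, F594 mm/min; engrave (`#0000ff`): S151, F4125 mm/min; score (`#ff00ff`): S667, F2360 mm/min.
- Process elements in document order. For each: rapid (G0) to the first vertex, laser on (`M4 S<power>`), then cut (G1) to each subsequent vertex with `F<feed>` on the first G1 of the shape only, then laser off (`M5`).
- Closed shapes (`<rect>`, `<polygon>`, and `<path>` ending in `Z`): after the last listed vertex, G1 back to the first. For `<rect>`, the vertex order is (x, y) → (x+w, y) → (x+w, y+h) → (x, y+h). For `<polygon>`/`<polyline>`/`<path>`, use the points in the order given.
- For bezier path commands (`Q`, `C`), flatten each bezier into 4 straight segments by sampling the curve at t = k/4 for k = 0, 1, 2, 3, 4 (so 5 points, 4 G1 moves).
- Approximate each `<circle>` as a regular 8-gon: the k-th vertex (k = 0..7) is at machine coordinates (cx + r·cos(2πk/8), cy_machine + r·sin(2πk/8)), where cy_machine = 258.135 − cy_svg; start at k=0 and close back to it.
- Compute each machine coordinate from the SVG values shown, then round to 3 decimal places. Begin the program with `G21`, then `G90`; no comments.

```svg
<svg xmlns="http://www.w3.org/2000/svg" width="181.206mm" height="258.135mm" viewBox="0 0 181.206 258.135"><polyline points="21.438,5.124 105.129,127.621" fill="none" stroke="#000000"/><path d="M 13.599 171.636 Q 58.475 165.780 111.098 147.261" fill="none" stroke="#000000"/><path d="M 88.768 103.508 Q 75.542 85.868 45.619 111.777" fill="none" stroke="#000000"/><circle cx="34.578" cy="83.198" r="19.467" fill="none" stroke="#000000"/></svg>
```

G21
G90
G0 X21.438 Y253.011
M4 S782
G1 X105.129 Y130.514 F594
M5
G0 X13.599 Y86.499
M4 S782
G1 X36.521 Y90.218 F594
G1 X60.412 Y95.521
G1 X85.271 Y102.406
G1 X111.098 Y110.874
M5
G0 X88.768 Y154.627
M4 S782
G1 X81.111 Y160.725 F594
G1 X71.368 Y161.380
G1 X59.537 Y156.591
G1 X45.619 Y146.358
M5
G0 X54.045 Y174.937
M4 S782
G1 X48.343 Y188.702 F594
G1 X34.578 Y194.404
G1 X20.813 Y188.702
G1 X15.111 Y174.937
G1 X20.813 Y161.172
G1 X34.578 Y155.470
G1 X48.343 Y161.172
G1 X54.045 Y174.937
M5

1 u = 1 mm; y_m = 258.135 − y.

[1] `<polyline>` line segment, #000000→cut S782 F594: (21.438,253.011) → (105.129,130.514)

[2] `<path>` quadratic bezier, #000000→cut S782 F594: (13.599,86.499) → (36.521,90.218) → (60.412,95.521) → (85.271,102.406) → (111.098,110.874)

[3] `<path>` quadratic bezier, #000000→cut S782 F594: (88.768,154.627) → (81.111,160.725) → (71.368,161.380) → (59.537,156.591) → (45.619,146.358)

[4] `<circle>` circle, #000000→cut S782 F594: (54.045,174.937) → (48.343,188.702) → (34.578,194.404) → (20.813,188.702) → (15.111,174.937) → (20.813,161.172) → (34.578,155.470) → (48.343,161.172) → (54.045,174.937) (closed)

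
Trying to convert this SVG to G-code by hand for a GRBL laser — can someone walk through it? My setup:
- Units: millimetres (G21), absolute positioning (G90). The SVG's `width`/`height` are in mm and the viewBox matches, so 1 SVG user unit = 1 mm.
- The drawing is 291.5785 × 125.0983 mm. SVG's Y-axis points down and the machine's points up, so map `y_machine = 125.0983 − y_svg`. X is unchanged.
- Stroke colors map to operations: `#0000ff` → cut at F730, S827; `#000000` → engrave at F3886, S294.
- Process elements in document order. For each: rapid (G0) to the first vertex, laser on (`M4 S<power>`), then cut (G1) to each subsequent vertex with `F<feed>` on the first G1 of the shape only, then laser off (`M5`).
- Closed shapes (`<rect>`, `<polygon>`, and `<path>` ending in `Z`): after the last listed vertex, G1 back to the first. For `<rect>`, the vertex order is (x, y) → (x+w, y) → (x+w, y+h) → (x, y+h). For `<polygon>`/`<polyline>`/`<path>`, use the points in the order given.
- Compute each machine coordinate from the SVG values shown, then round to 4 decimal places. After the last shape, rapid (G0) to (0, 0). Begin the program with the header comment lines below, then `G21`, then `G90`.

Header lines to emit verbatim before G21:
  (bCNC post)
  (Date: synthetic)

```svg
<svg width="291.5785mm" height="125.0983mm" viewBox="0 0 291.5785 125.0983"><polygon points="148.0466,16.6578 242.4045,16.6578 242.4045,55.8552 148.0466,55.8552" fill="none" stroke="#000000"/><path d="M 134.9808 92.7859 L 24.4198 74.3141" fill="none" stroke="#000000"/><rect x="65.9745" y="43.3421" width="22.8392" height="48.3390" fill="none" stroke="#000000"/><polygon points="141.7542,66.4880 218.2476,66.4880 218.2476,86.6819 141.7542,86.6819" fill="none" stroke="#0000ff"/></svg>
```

Since the viewBox matches the mm dimensions, user units are millimetres directly. The only transform is the Y-flip y_m = 125.0983 − y_svg.

Shape 1 is a rectangle drawn with `<polygon>`. Its stroke #000000 means engrave at S294, F3886. After flipping Y the toolpath is (148.0466,108.4405) → (242.4045,108.4405) → (242.4045,69.2431) → (148.0466,69.2431) → (148.0466,108.4405), returning to the start.

Shape 2 is a line segment drawn with `<path>`. Its stroke #000000 means engrave at S294, F3886. After flipping Y the toolpath is (134.9808,32.3124) → (24.4198,50.7842).

Shape 3 is a rectangle drawn with `<rect>`. Its stroke #000000 means engrave at S294, F3886. After flipping Y the toolpath is (65.9745,81.7562) → (88.8137,81.7562) → (88.8137,33.4172) → (65.9745,33.4172) → (65.9745,81.7562), returning to the start.

Shape 4 is a rectangle drawn with `<polygon>`. Its stroke #0000ff means cut at S827, F730. After flipping Y the toolpath is (141.7542,58.6103) → (218.2476,58.6103) → (218.2476,38.4164) → (141.7542,38.4164) → (141.7542,58.6103), returning to the start.

(bCNC post)
(Date: synthetic)
G21
G90
G0 X148.0466 Y108.4405
M4 S294
G1 X242.4045 Y108.4405 F3886
G1 X242.4045 Y69.2431
G1 X148.0466 Y69.2431
G1 X148.0466 Y108.4405
M5
G0 X134.9808 Y32.3124
M4 S294
G1 X24.4198 Y50.7842 F3886
M5
G0 X65.9745 Y81.7562
M4 S294
G1 X88.8137 Y81.7562 F3886
G1 X88.8137 Y33.4172
G1 X65.9745 Y33.4172
G1 X65.9745 Y81.7562
M5
G0 X141.7542 Y58.6103
M4 S827
G1 X218.2476 Y58.6103 F730
G1 X218.2476 Y38.4164
G1 X141.7542 Y38.4164
G1 X141.7542 Y58.6103
M5
G0 X0.0000 Y0.0000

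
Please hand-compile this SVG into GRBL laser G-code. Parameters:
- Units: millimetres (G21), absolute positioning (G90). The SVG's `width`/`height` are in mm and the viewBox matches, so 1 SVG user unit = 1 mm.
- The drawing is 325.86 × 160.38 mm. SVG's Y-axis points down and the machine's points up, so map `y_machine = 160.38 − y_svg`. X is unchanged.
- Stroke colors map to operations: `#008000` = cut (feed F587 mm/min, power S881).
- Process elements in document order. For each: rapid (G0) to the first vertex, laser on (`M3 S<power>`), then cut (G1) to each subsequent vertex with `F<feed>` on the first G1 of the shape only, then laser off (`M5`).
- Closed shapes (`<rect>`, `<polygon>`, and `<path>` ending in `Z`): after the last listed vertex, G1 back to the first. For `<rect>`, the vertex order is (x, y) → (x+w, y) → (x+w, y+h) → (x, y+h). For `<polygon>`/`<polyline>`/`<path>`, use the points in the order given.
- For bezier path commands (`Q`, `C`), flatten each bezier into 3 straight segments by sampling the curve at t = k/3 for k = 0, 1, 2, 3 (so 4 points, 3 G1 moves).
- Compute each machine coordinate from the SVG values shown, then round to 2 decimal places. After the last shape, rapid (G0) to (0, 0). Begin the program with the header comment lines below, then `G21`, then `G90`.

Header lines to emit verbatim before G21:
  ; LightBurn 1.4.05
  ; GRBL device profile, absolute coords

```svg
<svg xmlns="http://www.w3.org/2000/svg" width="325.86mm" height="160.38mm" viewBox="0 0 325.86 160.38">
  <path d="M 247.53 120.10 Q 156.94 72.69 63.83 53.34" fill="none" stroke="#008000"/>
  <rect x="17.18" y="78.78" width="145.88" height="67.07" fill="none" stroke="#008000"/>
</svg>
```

1 u = 1 mm; y_m = 160.38 − y.

[1] `<path>` quadratic bezier, #008000→cut S881 F587: (247.53,40.28) → (186.86,68.77) → (125.62,91.02) → (63.83,107.04)

[2] `<rect>` rectangle, #008000→cut S881 F587: (17.18,81.60) → (163.06,81.60) → (163.06,14.53) → (17.18,14.53) → (17.18,81.60) (closed)

; LightBurn 1.4.05
; GRBL device profile, absolute coords
G21
G90
G0 X247.53 Y40.28
M3 S881
G1 X186.86 Y68.77 F587
G1 X125.62 Y91.02
G1 X63.83 Y107.04
M5
G0 X17.18 Y81.60
M3 S881
G1 X163.06 Y81.60 F587
G1 X163.06 Y14.53
G1 X17.18 Y14.53
G1 X17.18 Y81.60
M5
G0 X0.00 Y0.00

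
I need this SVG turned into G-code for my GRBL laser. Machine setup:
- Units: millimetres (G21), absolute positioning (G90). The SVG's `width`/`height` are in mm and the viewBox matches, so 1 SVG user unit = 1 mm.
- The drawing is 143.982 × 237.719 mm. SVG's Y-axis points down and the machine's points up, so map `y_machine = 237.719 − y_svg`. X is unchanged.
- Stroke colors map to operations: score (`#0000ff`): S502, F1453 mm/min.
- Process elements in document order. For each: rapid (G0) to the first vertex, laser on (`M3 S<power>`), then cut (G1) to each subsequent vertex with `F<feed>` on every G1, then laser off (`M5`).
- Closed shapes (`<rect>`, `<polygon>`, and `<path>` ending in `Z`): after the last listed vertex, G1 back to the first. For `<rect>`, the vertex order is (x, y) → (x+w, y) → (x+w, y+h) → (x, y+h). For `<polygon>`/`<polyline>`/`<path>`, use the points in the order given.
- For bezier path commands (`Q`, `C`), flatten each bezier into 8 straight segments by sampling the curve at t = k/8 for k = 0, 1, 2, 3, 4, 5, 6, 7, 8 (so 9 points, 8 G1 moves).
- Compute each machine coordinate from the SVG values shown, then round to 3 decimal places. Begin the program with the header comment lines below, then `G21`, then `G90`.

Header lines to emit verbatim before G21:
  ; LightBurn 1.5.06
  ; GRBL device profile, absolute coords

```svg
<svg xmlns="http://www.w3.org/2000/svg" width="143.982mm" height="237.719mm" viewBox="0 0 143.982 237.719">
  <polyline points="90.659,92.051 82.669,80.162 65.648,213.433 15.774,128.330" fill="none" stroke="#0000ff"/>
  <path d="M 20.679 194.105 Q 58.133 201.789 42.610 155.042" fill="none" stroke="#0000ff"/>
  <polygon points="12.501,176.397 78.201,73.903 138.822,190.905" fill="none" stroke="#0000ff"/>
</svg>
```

viewBox `0 0 143.982 237.719` with mm width/height → 1 unit = 1 mm. Flip: y_m = 237.719 − y_svg.

**Shape 1** — `<polyline>` open polyline, stroke `#0000ff` → score (S502, F1453). Machine vertices: (90.659,145.668) → (82.669,157.557) → (65.648,24.286) → (15.774,109.389). Open path.

**Shape 2** — `<path>` quadratic bezier, stroke `#0000ff` → score (S502, F1453). Control points (SVG): P0=(20.679,194.105), P1=(58.133,201.789), P2=(42.610,155.042); sampled at t=k/8. Machine vertices: (20.679,43.614) → (29.215,42.543) → (36.095,43.174) → (41.320,45.505) → (44.889,49.538) → (46.802,55.271) → (47.060,62.705) → (45.663,71.841) → (42.610,82.677). Open path.

**Shape 3** — `<polygon>` closed polygon, stroke `#0000ff` → score (S502, F1453). Machine vertices: (12.501,61.322) → (78.201,163.816) → (138.822,46.814) → (12.501,61.322). Closed: final G1 returns to the first vertex.

; LightBurn 1.5.06
; GRBL device profile, absolute coords
G21
G90
G0 X90.659 Y145.668
M3 S502
G1 X82.669 Y157.557 F1453
G1 X65.648 Y24.286 F1453
G1 X15.774 Y109.389 F1453
M5
G0 X20.679 Y43.614
M3 S502
G1 X29.215 Y42.543 F1453
G1 X36.095 Y43.174 F1453
G1 X41.320 Y45.505 F1453
G1 X44.889 Y49.538 F1453
G1 X46.802 Y55.271 F1453
G1 X47.060 Y62.705 F1453
G1 X45.663 Y71.841 F1453
G1 X42.610 Y82.677 F1453
M5
G0 X12.501 Y61.322
M3 S502
G1 X78.201 Y163.816 F1453
G1 X138.822 Y46.814 F1453
G1 X12.501 Y61.322 F1453
M5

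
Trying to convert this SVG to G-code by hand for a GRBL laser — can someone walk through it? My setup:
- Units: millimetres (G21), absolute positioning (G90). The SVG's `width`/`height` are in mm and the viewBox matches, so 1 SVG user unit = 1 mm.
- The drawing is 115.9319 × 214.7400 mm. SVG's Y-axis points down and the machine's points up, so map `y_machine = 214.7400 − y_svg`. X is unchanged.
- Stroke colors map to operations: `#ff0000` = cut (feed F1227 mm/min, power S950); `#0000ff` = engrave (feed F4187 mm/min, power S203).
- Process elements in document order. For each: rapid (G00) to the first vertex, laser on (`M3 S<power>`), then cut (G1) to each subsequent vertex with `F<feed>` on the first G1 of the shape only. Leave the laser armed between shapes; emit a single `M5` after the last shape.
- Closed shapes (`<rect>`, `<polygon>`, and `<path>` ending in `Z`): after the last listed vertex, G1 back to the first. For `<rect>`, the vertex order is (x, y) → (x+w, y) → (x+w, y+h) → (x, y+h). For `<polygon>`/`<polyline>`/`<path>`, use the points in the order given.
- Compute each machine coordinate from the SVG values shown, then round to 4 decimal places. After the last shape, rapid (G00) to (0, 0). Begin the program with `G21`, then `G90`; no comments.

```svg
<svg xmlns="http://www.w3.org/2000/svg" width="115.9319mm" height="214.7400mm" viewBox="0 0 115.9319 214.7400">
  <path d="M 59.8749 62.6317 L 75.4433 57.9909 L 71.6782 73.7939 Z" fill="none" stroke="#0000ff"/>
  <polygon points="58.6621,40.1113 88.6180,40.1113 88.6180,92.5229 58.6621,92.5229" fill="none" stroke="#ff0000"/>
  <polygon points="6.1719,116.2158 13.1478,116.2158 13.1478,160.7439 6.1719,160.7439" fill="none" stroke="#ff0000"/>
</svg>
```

G21
G90
G00 X59.8749 Y152.1083
M3 S203
G1 X75.4433 Y156.7491 F4187
G1 X71.6782 Y140.9461
G1 X59.8749 Y152.1083
G00 X58.6621 Y174.6287
M3 S950
G1 X88.6180 Y174.6287 F1227
G1 X88.6180 Y122.2171
G1 X58.6621 Y122.2171
G1 X58.6621 Y174.6287
G00 X6.1719 Y98.5242
M3 S950
G1 X13.1478 Y98.5242 F1227
G1 X13.1478 Y53.9961
G1 X6.1719 Y53.9961
G1 X6.1719 Y98.5242
M5
G00 X0.0000 Y0.0000

1 u = 1 mm; y_m = 214.7400 − y.

[1] `<path>` regular polygon, #0000ff→engrave S203 F4187: (59.8749,152.1083) → (75.4433,156.7491) → (71.6782,140.9461) → (59.8749,152.1083) (closed)

[2] `<polygon>` rectangle, #ff0000→cut S950 F1227: (58.6621,174.6287) → (88.6180,174.6287) → (88.6180,122.2171) → (58.6621,122.2171) → (58.6621,174.6287) (closed)

[3] `<polygon>` rectangle, #ff0000→cut S950 F1227: (6.1719,98.5242) → (13.1478,98.5242) → (13.1478,53.9961) → (6.1719,53.9961) → (6.1719,98.5242) (closed)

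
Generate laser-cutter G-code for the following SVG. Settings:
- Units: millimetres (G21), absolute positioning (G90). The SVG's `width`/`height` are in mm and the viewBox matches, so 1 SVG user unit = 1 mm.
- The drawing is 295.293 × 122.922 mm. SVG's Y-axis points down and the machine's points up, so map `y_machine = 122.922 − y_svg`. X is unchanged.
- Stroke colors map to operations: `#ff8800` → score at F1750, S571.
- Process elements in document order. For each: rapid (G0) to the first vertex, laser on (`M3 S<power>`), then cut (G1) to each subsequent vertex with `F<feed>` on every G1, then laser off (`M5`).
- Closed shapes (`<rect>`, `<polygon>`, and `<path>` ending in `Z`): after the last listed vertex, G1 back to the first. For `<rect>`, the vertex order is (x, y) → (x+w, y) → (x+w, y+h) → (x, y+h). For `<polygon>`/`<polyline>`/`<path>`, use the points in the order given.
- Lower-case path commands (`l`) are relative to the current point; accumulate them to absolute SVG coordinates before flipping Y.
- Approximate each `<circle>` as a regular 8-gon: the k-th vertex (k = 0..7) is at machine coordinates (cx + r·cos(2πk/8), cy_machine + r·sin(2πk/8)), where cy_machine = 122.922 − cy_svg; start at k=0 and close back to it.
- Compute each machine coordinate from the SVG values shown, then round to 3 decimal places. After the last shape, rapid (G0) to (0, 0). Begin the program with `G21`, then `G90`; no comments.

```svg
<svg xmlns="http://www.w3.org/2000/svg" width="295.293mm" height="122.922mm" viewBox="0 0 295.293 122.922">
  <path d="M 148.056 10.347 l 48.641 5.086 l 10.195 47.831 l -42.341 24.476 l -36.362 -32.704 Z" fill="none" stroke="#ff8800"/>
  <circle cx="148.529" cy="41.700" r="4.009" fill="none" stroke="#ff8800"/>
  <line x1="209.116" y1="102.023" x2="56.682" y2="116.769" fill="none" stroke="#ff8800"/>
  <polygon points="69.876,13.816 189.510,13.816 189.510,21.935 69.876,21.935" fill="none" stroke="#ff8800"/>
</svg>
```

G21
G90
G0 X148.056 Y112.575
M3 S571
G1 X196.697 Y107.489 F1750
G1 X206.892 Y59.658 F1750
G1 X164.551 Y35.182 F1750
G1 X128.189 Y67.886 F1750
G1 X148.056 Y112.575 F1750
M5
G0 X152.538 Y81.222
M3 S571
G1 X151.364 Y84.057 F1750
G1 X148.529 Y85.231 F1750
G1 X145.694 Y84.057 F1750
G1 X144.520 Y81.222 F1750
G1 X145.694 Y78.387 F1750
G1 X148.529 Y77.213 F1750
G1 X151.364 Y78.387 F1750
G1 X152.538 Y81.222 F1750
M5
G0 X209.116 Y20.899
M3 S571
G1 X56.682 Y6.153 F1750
M5
G0 X69.876 Y109.106
M3 S571
G1 X189.510 Y109.106 F1750
G1 X189.510 Y100.987 F1750
G1 X69.876 Y100.987 F1750
G1 X69.876 Y109.106 F1750
M5
G0 X0.000 Y0.000

Since the viewBox matches the mm dimensions, user units are millimetres directly. The only transform is the Y-flip y_m = 122.922 − y_svg.

Shape 1 is a regular polygon drawn with `<path>`. Its stroke #ff8800 means score at S571, F1750. After flipping Y the toolpath is (148.056,112.575) → (196.697,107.489) → (206.892,59.658) → (164.551,35.182) → (128.189,67.886) → (148.056,112.575), returning to the start.

Shape 2 is a circle drawn with `<circle>`. Its stroke #ff8800 means score at S571, F1750. After flipping Y the toolpath is (152.538,81.222) → (151.364,84.057) → (148.529,85.231) → (145.694,84.057) → (144.520,81.222) → (145.694,78.387) → (148.529,77.213) → (151.364,78.387) → (152.538,81.222), returning to the start.

Shape 3 is a line segment drawn with `<line>`. Its stroke #ff8800 means score at S571, F1750. After flipping Y the toolpath is (209.116,20.899) → (56.682,6.153).

Shape 4 is a rectangle drawn with `<polygon>`. Its stroke #ff8800 means score at S571, F1750. After flipping Y the toolpath is (69.876,109.106) → (189.510,109.106) → (189.510,100.987) → (69.876,100.987) → (69.876,109.106), returning to the start.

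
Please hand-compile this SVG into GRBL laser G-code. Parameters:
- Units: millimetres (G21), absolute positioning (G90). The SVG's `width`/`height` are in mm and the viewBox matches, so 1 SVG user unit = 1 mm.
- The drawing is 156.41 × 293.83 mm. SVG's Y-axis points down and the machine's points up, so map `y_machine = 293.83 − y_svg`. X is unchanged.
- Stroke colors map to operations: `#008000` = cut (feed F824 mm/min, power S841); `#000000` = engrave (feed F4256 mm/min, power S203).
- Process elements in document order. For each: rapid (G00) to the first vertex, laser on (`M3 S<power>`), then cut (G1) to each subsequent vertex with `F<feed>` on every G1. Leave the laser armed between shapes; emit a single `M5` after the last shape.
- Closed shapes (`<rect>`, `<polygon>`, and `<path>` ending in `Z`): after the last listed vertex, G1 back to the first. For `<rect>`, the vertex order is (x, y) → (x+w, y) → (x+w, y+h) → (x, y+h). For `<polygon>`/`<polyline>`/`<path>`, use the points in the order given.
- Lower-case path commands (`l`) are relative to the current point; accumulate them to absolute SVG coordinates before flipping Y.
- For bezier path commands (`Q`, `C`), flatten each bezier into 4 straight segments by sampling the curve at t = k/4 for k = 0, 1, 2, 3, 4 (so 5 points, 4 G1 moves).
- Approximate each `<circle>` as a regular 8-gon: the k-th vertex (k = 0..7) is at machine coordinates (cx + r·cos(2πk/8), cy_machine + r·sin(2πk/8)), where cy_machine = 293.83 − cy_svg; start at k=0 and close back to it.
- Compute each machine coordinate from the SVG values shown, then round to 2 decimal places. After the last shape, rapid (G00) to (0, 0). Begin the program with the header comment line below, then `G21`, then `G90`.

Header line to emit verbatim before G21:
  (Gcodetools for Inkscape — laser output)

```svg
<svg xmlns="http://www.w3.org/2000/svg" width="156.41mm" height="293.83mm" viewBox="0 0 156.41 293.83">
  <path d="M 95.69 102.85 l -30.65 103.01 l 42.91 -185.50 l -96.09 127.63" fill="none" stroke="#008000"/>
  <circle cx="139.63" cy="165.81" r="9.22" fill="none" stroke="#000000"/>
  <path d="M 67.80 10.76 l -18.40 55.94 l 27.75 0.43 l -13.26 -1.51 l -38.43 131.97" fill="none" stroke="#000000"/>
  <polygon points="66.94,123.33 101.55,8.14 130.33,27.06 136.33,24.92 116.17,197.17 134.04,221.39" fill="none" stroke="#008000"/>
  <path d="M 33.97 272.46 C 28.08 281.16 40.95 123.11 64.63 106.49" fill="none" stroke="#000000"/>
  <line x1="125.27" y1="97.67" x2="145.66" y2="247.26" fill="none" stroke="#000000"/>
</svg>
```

Since the viewBox matches the mm dimensions, user units are millimetres directly. The only transform is the Y-flip y_m = 293.83 − y_svg.

Shape 1 is a open polyline drawn with `<path>`. Its stroke #008000 means cut at S841, F824. After flipping Y the toolpath is (95.69,190.98) → (65.04,87.97) → (107.95,273.47) → (11.86,145.84).

Shape 2 is a circle drawn with `<circle>`. Its stroke #000000 means engrave at S203, F4256. After flipping Y the toolpath is (148.85,128.02) → (146.15,134.54) → (139.63,137.24) → (133.11,134.54) → (130.41,128.02) → (133.11,121.50) → (139.63,118.80) → (146.15,121.50) → (148.85,128.02), returning to the start.

Shape 3 is a open polyline drawn with `<path>`. Its stroke #000000 means engrave at S203, F4256. After flipping Y the toolpath is (67.80,283.07) → (49.40,227.13) → (77.15,226.70) → (63.89,228.21) → (25.46,96.24).

Shape 4 is a closed polygon drawn with `<polygon>`. Its stroke #008000 means cut at S841, F824. After flipping Y the toolpath is (66.94,170.50) → (101.55,285.69) → (130.33,266.77) → (136.33,268.91) → (116.17,96.66) → (134.04,72.44) → (66.94,170.50), returning to the start.

Shape 5 is a cubic bezier drawn with `<path>`. Its stroke #000000 means engrave at S203, F4256. After flipping Y the toolpath is (33.97,21.37) → (32.95,41.30) → (38.21,94.86) → (49.02,153.17) → (64.63,187.34).

Shape 6 is a line segment drawn with `<line>`. Its stroke #000000 means engrave at S203, F4256. After flipping Y the toolpath is (125.27,196.16) → (145.66,46.57).

(Gcodetools for Inkscape — laser output)
G21
G90
G00 X95.69 Y190.98
M3 S841
G1 X65.04 Y87.97 F824
G1 X107.95 Y273.47 F824
G1 X11.86 Y145.84 F824
G00 X148.85 Y128.02
M3 S203
G1 X146.15 Y134.54 F4256
G1 X139.63 Y137.24 F4256
G1 X133.11 Y134.54 F4256
G1 X130.41 Y128.02 F4256
G1 X133.11 Y121.50 F4256
G1 X139.63 Y118.80 F4256
G1 X146.15 Y121.50 F4256
G1 X148.85 Y128.02 F4256
G00 X67.80 Y283.07
M3 S203
G1 X49.40 Y227.13 F4256
G1 X77.15 Y226.70 F4256
G1 X63.89 Y228.21 F4256
G1 X25.46 Y96.24 F4256
G00 X66.94 Y170.50
M3 S841
G1 X101.55 Y285.69 F824
G1 X130.33 Y266.77 F824
G1 X136.33 Y268.91 F824
G1 X116.17 Y96.66 F824
G1 X134.04 Y72.44 F824
G1 X66.94 Y170.50 F824
G00 X33.97 Y21.37
M3 S203
G1 X32.95 Y41.30 F4256
G1 X38.21 Y94.86 F4256
G1 X49.02 Y153.17 F4256
G1 X64.63 Y187.34 F4256
G00 X125.27 Y196.16
M3 S203
G1 X145.66 Y46.57 F4256
M5
G00 X0.00 Y0.00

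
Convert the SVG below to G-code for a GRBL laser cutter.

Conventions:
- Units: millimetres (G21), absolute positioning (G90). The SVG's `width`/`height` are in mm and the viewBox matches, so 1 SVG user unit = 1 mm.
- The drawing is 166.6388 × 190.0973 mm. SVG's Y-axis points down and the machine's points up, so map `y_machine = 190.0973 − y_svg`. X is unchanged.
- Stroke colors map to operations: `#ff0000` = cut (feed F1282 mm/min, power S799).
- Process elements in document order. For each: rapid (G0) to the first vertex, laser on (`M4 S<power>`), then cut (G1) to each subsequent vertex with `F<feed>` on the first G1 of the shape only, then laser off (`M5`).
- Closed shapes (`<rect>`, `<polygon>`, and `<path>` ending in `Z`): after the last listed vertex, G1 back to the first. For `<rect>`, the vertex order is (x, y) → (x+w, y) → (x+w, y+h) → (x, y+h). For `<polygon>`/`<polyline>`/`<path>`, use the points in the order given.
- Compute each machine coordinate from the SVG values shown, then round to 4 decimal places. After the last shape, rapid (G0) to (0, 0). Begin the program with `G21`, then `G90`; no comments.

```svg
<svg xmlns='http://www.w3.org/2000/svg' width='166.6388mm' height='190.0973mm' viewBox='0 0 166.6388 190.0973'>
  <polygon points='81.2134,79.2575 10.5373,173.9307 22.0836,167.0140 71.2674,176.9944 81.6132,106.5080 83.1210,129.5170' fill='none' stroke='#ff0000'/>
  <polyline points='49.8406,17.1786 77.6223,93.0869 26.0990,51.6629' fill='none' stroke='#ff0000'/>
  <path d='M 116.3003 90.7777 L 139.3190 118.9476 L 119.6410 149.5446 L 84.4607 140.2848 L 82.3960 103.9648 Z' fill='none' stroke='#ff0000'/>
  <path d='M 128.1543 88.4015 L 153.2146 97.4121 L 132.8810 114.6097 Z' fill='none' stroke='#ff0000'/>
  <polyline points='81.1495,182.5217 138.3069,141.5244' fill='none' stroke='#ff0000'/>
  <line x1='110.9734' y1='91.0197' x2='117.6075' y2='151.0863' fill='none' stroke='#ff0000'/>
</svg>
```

G21
G90
G0 X81.2134 Y110.8398
M4 S799
G1 X10.5373 Y16.1666 F1282
G1 X22.0836 Y23.0833
G1 X71.2674 Y13.1029
G1 X81.6132 Y83.5893
G1 X83.1210 Y60.5803
G1 X81.2134 Y110.8398
M5
G0 X49.8406 Y172.9187
M4 S799
G1 X77.6223 Y97.0104 F1282
G1 X26.0990 Y138.4344
M5
G0 X116.3003 Y99.3196
M4 S799
G1 X139.3190 Y71.1497 F1282
G1 X119.6410 Y40.5527
G1 X84.4607 Y49.8125
G1 X82.3960 Y86.1325
G1 X116.3003 Y99.3196
M5
G0 X128.1543 Y101.6958
M4 S799
G1 X153.2146 Y92.6852 F1282
G1 X132.8810 Y75.4876
G1 X128.1543 Y101.6958
M5
G0 X81.1495 Y7.5756
M4 S799
G1 X138.3069 Y48.5729 F1282
M5
G0 X110.9734 Y99.0776
M4 S799
G1 X117.6075 Y39.0110 F1282
M5
G0 X0.0000 Y0.0000

1 u = 1 mm; y_m = 190.0973 − y.

[1] `<polygon>` closed polygon, #ff0000→cut S799 F1282: (81.2134,110.8398) → (10.5373,16.1666) → (22.0836,23.0833) → (71.2674,13.1029) → (81.6132,83.5893) → (83.1210,60.5803) → (81.2134,110.8398) (closed)

[2] `<polyline>` open polyline, #ff0000→cut S799 F1282: (49.8406,172.9187) → (77.6223,97.0104) → (26.0990,138.4344)

[3] `<path>` regular polygon, #ff0000→cut S799 F1282: (116.3003,99.3196) → (139.3190,71.1497) → (119.6410,40.5527) → (84.4607,49.8125) → (82.3960,86.1325) → (116.3003,99.3196) (closed)

[4] `<path>` regular polygon, #ff0000→cut S799 F1282: (128.1543,101.6958) → (153.2146,92.6852) → (132.8810,75.4876) → (128.1543,101.6958) (closed)

[5] `<polyline>` line segment, #ff0000→cut S799 F1282: (81.1495,7.5756) → (138.3069,48.5729)

[6] `<line>` line segment, #ff0000→cut S799 F1282: (110.9734,99.0776) → (117.6075,39.0110)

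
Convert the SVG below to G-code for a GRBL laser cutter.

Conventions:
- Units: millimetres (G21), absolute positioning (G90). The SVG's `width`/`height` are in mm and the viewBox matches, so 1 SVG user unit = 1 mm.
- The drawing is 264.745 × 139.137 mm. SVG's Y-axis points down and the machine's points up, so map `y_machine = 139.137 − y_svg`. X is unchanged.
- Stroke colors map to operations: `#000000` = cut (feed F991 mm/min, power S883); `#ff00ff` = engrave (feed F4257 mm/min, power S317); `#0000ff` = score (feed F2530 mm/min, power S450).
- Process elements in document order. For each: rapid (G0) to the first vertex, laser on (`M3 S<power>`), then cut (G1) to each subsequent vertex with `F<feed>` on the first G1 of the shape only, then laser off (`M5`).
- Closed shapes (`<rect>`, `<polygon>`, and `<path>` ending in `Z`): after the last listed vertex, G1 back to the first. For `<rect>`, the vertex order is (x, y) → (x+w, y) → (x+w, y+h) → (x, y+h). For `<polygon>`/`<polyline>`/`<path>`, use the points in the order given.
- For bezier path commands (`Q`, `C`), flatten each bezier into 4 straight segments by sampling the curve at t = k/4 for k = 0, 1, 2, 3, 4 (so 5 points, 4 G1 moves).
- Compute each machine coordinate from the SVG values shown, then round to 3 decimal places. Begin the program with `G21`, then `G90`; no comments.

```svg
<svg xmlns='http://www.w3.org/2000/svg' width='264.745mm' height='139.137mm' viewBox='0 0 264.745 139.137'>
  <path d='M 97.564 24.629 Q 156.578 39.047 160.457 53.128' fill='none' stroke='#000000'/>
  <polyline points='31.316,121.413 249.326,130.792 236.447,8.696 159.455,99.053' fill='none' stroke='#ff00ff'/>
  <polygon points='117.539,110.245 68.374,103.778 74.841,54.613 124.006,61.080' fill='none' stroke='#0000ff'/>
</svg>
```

viewBox `0 0 264.745 139.137` with mm width/height → 1 unit = 1 mm. Flip: y_m = 139.137 − y_svg.

**Shape 1** — `<path>` quadratic bezier, stroke `#000000` → cut (S883, F991). Control points (SVG): P0=(97.564,24.629), P1=(156.578,39.047), P2=(160.457,53.128); sampled at t=k/4. Machine vertices: (97.564,114.508) → (123.625,107.320) → (142.794,100.174) → (155.072,93.071) → (160.457,86.009). Open path.

**Shape 2** — `<polyline>` open polyline, stroke `#ff00ff` → engrave (S317, F4257). Machine vertices: (31.316,17.724) → (249.326,8.345) → (236.447,130.441) → (159.455,40.084). Open path.

**Shape 3** — `<polygon>` regular polygon, stroke `#0000ff` → score (S450, F2530). Machine vertices: (117.539,28.892) → (68.374,35.359) → (74.841,84.524) → (124.006,78.057) → (117.539,28.892). Closed: final G1 returns to the first vertex.

G21
G90
G0 X97.564 Y114.508
M3 S883
G1 X123.625 Y107.320 F991
G1 X142.794 Y100.174
G1 X155.072 Y93.071
G1 X160.457 Y86.009
M5
G0 X31.316 Y17.724
M3 S317
G1 X249.326 Y8.345 F4257
G1 X236.447 Y130.441
G1 X159.455 Y40.084
M5
G0 X117.539 Y28.892
M3 S450
G1 X68.374 Y35.359 F2530
G1 X74.841 Y84.524
G1 X124.006 Y78.057
G1 X117.539 Y28.892
M5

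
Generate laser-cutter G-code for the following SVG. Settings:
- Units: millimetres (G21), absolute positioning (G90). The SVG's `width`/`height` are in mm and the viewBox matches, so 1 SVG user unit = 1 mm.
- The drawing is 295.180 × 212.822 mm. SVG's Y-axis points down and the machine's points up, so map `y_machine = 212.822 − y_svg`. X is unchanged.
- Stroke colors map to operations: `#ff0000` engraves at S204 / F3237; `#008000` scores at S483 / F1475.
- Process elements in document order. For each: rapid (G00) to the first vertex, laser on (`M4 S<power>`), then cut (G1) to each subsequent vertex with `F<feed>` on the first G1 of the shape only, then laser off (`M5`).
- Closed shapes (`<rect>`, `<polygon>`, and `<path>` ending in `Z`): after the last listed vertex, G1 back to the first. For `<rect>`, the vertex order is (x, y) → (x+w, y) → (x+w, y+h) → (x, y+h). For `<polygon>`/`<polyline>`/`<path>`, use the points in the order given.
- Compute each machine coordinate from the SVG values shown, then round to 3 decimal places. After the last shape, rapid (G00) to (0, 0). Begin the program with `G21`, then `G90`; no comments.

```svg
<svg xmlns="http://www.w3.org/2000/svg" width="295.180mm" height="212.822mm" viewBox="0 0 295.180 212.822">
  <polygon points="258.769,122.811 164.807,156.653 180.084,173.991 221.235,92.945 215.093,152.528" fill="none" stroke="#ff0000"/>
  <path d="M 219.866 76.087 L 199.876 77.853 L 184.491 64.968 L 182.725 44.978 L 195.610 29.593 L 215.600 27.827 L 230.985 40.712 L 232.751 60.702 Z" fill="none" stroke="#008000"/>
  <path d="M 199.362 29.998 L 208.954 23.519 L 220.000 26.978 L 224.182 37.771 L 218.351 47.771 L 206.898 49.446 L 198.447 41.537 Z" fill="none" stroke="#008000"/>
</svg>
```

G21
G90
G00 X258.769 Y90.011
M4 S204
G1 X164.807 Y56.169 F3237
G1 X180.084 Y38.831
G1 X221.235 Y119.877
G1 X215.093 Y60.294
G1 X258.769 Y90.011
M5
G00 X219.866 Y136.735
M4 S483
G1 X199.876 Y134.969 F1475
G1 X184.491 Y147.854
G1 X182.725 Y167.844
G1 X195.610 Y183.229
G1 X215.600 Y184.995
G1 X230.985 Y172.110
G1 X232.751 Y152.120
G1 X219.866 Y136.735
M5
G00 X199.362 Y182.824
M4 S483
G1 X208.954 Y189.303 F1475
G1 X220.000 Y185.844
G1 X224.182 Y175.051
G1 X218.351 Y165.051
G1 X206.898 Y163.376
G1 X198.447 Y171.285
G1 X199.362 Y182.824
M5
G00 X0.000 Y0.000

viewBox `0 0 295.180 212.822` with mm width/height → 1 unit = 1 mm. Flip: y_m = 212.822 − y_svg.

**Shape 1** — `<polygon>` closed polygon, stroke `#ff0000` → engrave (S204, F3237). Machine vertices: (258.769,90.011) → (164.807,56.169) → (180.084,38.831) → (221.235,119.877) → (215.093,60.294) → (258.769,90.011). Closed: final G1 returns to the first vertex.

**Shape 2** — `<path>` regular polygon, stroke `#008000` → score (S483, F1475). Machine vertices: (219.866,136.735) → (199.876,134.969) → (184.491,147.854) → (182.725,167.844) → (195.610,183.229) → (215.600,184.995) → (230.985,172.110) → (232.751,152.120) → (219.866,136.735). Closed: final G1 returns to the first vertex.

**Shape 3** — `<path>` regular polygon, stroke `#008000` → score (S483, F1475). Machine vertices: (199.362,182.824) → (208.954,189.303) → (220.000,185.844) → (224.182,175.051) → (218.351,165.051) → (206.898,163.376) → (198.447,171.285) → (199.362,182.824). Closed: final G1 returns to the first vertex.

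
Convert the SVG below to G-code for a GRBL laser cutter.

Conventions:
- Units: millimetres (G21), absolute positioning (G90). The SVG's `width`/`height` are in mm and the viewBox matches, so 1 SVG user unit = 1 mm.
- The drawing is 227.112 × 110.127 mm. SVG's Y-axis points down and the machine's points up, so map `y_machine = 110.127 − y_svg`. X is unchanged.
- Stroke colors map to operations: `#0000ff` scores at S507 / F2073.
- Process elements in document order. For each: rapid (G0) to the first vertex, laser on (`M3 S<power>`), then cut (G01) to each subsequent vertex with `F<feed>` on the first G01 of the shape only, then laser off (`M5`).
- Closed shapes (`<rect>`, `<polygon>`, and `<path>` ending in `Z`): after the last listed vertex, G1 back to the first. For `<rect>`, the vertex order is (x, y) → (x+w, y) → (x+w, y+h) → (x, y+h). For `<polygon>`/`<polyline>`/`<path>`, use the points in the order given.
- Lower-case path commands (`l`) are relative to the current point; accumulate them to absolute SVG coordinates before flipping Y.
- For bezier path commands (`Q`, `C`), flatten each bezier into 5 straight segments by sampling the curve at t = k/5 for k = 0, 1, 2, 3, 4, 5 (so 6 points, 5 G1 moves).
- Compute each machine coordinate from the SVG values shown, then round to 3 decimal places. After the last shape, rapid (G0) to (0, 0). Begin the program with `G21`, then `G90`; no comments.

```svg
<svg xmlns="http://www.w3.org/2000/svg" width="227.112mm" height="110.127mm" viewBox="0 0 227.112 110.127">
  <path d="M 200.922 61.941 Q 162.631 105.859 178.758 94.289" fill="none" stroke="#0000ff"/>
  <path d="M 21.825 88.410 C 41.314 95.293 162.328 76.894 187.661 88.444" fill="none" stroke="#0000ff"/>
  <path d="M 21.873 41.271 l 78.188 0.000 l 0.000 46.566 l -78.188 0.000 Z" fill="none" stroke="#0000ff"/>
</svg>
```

G21
G90
G0 X200.922 Y48.186
M3 S507
G01 X187.782 Y32.838 F2073
G01 X178.996 Y21.930
G01 X174.563 Y15.460
G01 X174.484 Y13.430
G01 X178.758 Y15.838
M5
G0 X21.825 Y21.717
M3 S507
G01 X44.124 Y20.179 F2073
G01 X81.323 Y22.058
G01 X123.956 Y24.702
G01 X162.557 Y25.461
G01 X187.661 Y21.683
M5
G0 X21.873 Y68.856
M3 S507
G01 X100.061 Y68.856 F2073
G01 X100.061 Y22.290
G01 X21.873 Y22.290
G01 X21.873 Y68.856
M5
G0 X0.000 Y0.000

Since the viewBox matches the mm dimensions, user units are millimetres directly. The only transform is the Y-flip y_m = 110.127 − y_svg.

Shape 1 is a quadratic bezier drawn with `<path>`. Its stroke #0000ff means score at S507, F2073. After flipping Y the toolpath is (200.922,48.186) → (187.782,32.838) → (178.996,21.930) → (174.563,15.460) → (174.484,13.430) → (178.758,15.838).

Shape 2 is a cubic bezier drawn with `<path>`. Its stroke #0000ff means score at S507, F2073. After flipping Y the toolpath is (21.825,21.717) → (44.124,20.179) → (81.323,22.058) → (123.956,24.702) → (162.557,25.461) → (187.661,21.683).

Shape 3 is a rectangle drawn with `<path>`. Its stroke #0000ff means score at S507, F2073. After flipping Y the toolpath is (21.873,68.856) → (100.061,68.856) → (100.061,22.290) → (21.873,22.290) → (21.873,68.856), returning to the start.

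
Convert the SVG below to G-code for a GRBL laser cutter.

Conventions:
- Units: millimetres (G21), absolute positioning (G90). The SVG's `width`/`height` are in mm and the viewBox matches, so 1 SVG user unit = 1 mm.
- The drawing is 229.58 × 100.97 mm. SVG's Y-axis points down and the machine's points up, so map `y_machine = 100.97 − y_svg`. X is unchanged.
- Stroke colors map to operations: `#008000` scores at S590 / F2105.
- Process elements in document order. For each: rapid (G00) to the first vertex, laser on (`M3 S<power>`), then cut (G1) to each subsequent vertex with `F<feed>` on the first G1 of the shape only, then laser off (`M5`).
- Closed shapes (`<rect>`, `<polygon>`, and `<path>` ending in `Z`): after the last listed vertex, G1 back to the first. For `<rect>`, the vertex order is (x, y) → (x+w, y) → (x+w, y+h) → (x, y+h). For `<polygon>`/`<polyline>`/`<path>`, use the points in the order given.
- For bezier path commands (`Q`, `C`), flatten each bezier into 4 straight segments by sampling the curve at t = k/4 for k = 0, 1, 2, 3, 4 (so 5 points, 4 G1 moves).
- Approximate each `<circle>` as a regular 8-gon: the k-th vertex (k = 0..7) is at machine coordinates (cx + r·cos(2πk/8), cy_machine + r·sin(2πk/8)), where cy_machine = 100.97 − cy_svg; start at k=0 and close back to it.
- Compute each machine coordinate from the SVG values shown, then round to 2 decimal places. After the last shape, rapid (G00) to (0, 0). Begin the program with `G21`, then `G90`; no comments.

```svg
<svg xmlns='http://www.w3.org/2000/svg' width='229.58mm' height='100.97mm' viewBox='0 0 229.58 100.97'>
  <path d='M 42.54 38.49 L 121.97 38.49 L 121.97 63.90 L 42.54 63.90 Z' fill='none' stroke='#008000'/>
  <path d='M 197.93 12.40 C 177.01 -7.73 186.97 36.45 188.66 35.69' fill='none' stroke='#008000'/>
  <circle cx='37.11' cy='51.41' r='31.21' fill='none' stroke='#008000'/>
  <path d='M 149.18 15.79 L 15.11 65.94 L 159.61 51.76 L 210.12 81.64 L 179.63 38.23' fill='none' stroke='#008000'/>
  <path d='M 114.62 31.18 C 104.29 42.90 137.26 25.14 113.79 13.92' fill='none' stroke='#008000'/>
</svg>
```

G21
G90
G00 X42.54 Y62.48
M3 S590
G1 X121.97 Y62.48 F2105
G1 X121.97 Y37.07
G1 X42.54 Y37.07
G1 X42.54 Y62.48
M5
G00 X197.93 Y88.57
M3 S590
G1 X187.42 Y93.32 F2105
G1 X184.82 Y84.19
G1 X186.45 Y71.43
G1 X188.66 Y65.28
M5
G00 X68.32 Y49.56
M3 S590
G1 X59.18 Y71.63 F2105
G1 X37.11 Y80.77
G1 X15.04 Y71.63
G1 X5.90 Y49.56
G1 X15.04 Y27.49
G1 X37.11 Y18.35
G1 X59.18 Y27.49
G1 X68.32 Y49.56
M5
G00 X149.18 Y85.18
M3 S590
G1 X15.11 Y35.03 F2105
G1 X159.61 Y49.21
G1 X210.12 Y19.33
G1 X179.63 Y62.74
M5
G00 X114.62 Y69.79
M3 S590
G1 X113.43 Y65.96 F2105
G1 X119.13 Y69.82
G1 X122.37 Y77.97
G1 X113.79 Y87.05
M5
G00 X0.00 Y0.00

1 u = 1 mm; y_m = 100.97 − y.

[1] `<path>` rectangle, #008000→score S590 F2105: (42.54,62.48) → (121.97,62.48) → (121.97,37.07) → (42.54,37.07) → (42.54,62.48) (closed)

[2] `<path>` cubic bezier, #008000→score S590 F2105: (197.93,88.57) → (187.42,93.32) → (184.82,84.19) → (186.45,71.43) → (188.66,65.28)

[3] `<circle>` circle, #008000→score S590 F2105: (68.32,49.56) → (59.18,71.63) → (37.11,80.77) → (15.04,71.63) → (5.90,49.56) → (15.04,27.49) → (37.11,18.35) → (59.18,27.49) → (68.32,49.56) (closed)

[4] `<path>` open polyline, #008000→score S590 F2105: (149.18,85.18) → (15.11,35.03) → (159.61,49.21) → (210.12,19.33) → (179.63,62.74)

[5] `<path>` cubic bezier, #008000→score S590 F2105: (114.62,69.79) → (113.43,65.96) → (119.13,69.82) → (122.37,77.97) → (113.79,87.05)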